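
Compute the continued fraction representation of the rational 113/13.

[8; 1, 2, 4]

Run the Euclidean algorithm on 113 and 13; the successive quotients are the partial quotients a_0, a_1, ... (each step inverts the fractional part left over by the previous one):
  113 = 8*13 + 9, so a_0 = 8.
  13 = 1*9 + 4, so a_1 = 1.
  9 = 2*4 + 1, so a_2 = 2.
  4 = 4*1 + 0, so a_3 = 4.
The remainder reaches 0 after 4 divisions, so the expansion has 4 partial quotients, read off in order.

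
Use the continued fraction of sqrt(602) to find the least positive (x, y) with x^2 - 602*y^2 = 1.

First expand sqrt(602) as a continued fraction. With x_i = (sqrt(602) + m_i)/d_i and (m_0, d_0) = (0, 1): a_0 = floor(sqrt(602)) = 24, since 24^2 = 576 <= 602 < 625 = 25^2.
Iterate m_{i+1} = d_i*a_i - m_i, d_{i+1} = (602 - m_{i+1}^2)/d_i, a_{i+1} = floor((a_0 + m_{i+1})/d_{i+1}):
  m_1 = 1*24 - 0 = 24, d_1 = (602 - 24^2)/1 = 26/1 = 26, a_1 = floor((24 + 24)/26) = 1.
  m_2 = 26*1 - 24 = 2, d_2 = (602 - 2^2)/26 = 598/26 = 23, a_2 = floor((24 + 2)/23) = 1.
  m_3 = 23*1 - 2 = 21, d_3 = (602 - 21^2)/23 = 161/23 = 7, a_3 = floor((24 + 21)/7) = 6.
  m_4 = 7*6 - 21 = 21, d_4 = (602 - 21^2)/7 = 161/7 = 23, a_4 = floor((24 + 21)/23) = 1.
  m_5 = 23*1 - 21 = 2, d_5 = (602 - 2^2)/23 = 598/23 = 26, a_5 = floor((24 + 2)/26) = 1.
  m_6 = 26*1 - 2 = 24, d_6 = (602 - 24^2)/26 = 26/26 = 1, a_6 = floor((24 + 24)/1) = 48.
  m_7 = 1*48 - 24 = 24, d_7 = (602 - 24^2)/1 = 26/1 = 26: (m_7, d_7) = (m_1, d_1) = (24, 26), so from here the quotients repeat a_1, ..., a_6; the period length is 6.
So sqrt(602) = [24; (1, 1, 6, 1, 1, 48)] with period length k = 6.
k is even, so the fundamental solution of x^2 - 602y^2 = 1 is (p_{k-1}, q_{k-1}) = (p_5, q_5); compute convergents through index 5.
Convergents (p_i = a_i*p_{i-1} + p_{i-2}, q_i = a_i*q_{i-1} + q_{i-2} with p_{-2}=0, p_{-1}=1, q_{-2}=1, q_{-1}=0):
  i=0: a_0=24, p_0 = 24*1 + 0 = 24, q_0 = 24*0 + 1 = 1.
  i=1: a_1=1, p_1 = 1*24 + 1 = 25, q_1 = 1*1 + 0 = 1.
  i=2: a_2=1, p_2 = 1*25 + 24 = 49, q_2 = 1*1 + 1 = 2.
  i=3: a_3=6, p_3 = 6*49 + 25 = 319, q_3 = 6*2 + 1 = 13.
  i=4: a_4=1, p_4 = 1*319 + 49 = 368, q_4 = 1*13 + 2 = 15.
  i=5: a_5=1, p_5 = 1*368 + 319 = 687, q_5 = 1*15 + 13 = 28.
Check: 687^2 - 602*28^2 = 471969 - 471968 = 1, so (x, y) = (687, 28) solves the equation, and by the theorem it is the least positive solution.

(x, y) = (687, 28)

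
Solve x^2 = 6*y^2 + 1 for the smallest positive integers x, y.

(x, y) = (5, 2)

First expand sqrt(6) as a continued fraction. With x_i = (sqrt(6) + m_i)/d_i and (m_0, d_0) = (0, 1): a_0 = floor(sqrt(6)) = 2, since 2^2 = 4 <= 6 < 9 = 3^2.
Iterate m_{i+1} = d_i*a_i - m_i, d_{i+1} = (6 - m_{i+1}^2)/d_i, a_{i+1} = floor((a_0 + m_{i+1})/d_{i+1}):
  m_1 = 1*2 - 0 = 2, d_1 = (6 - 2^2)/1 = 2/1 = 2, a_1 = floor((2 + 2)/2) = 2.
  m_2 = 2*2 - 2 = 2, d_2 = (6 - 2^2)/2 = 2/2 = 1, a_2 = floor((2 + 2)/1) = 4.
  m_3 = 1*4 - 2 = 2, d_3 = (6 - 2^2)/1 = 2/1 = 2: (m_3, d_3) = (m_1, d_1) = (2, 2), so from here the quotients repeat a_1, a_2; the period length is 2.
So sqrt(6) = [2; (2, 4)] with period length k = 2.
k is even, so the fundamental solution of x^2 - 6y^2 = 1 is (p_{k-1}, q_{k-1}) = (p_1, q_1); compute convergents through index 1.
Convergents (p_i = a_i*p_{i-1} + p_{i-2}, q_i = a_i*q_{i-1} + q_{i-2} with p_{-2}=0, p_{-1}=1, q_{-2}=1, q_{-1}=0):
  i=0: a_0=2, p_0 = 2*1 + 0 = 2, q_0 = 2*0 + 1 = 1.
  i=1: a_1=2, p_1 = 2*2 + 1 = 5, q_1 = 2*1 + 0 = 2.
Check: 5^2 - 6*2^2 = 25 - 24 = 1, so (x, y) = (5, 2) solves the equation, and by the theorem it is the least positive solution.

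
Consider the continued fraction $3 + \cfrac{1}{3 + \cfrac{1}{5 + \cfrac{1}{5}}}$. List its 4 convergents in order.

Using the convergent recurrence p_i = a_i*p_{i-1} + p_{i-2}, q_i = a_i*q_{i-1} + q_{i-2} with p_{-2}=0, p_{-1}=1, q_{-2}=1, q_{-1}=0:
  i=0: a_0=3, p_0 = 3*1 + 0 = 3, q_0 = 3*0 + 1 = 1.
  i=1: a_1=3, p_1 = 3*3 + 1 = 10, q_1 = 3*1 + 0 = 3.
  i=2: a_2=5, p_2 = 5*10 + 3 = 53, q_2 = 5*3 + 1 = 16.
  i=3: a_3=5, p_3 = 5*53 + 10 = 275, q_3 = 5*16 + 3 = 83.

3/1, 10/3, 53/16, 275/83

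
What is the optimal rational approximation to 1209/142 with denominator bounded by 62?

298/35

Expand x = 1209/142 as a continued fraction with the Euclidean algorithm:
  1209 = 8*142 + 73, so a_0 = 8.
  142 = 1*73 + 69, so a_1 = 1.
  73 = 1*69 + 4, so a_2 = 1.
  69 = 17*4 + 1, so a_3 = 17.
  4 = 4*1 + 0, so a_4 = 4.
so x = [8; 1, 1, 17, 4].
Convergents (p_i = a_i*p_{i-1} + p_{i-2}, q_i = a_i*q_{i-1} + q_{i-2} with p_{-2}=0, p_{-1}=1, q_{-2}=1, q_{-1}=0), until the denominator exceeds 62:
  i=0: a_0=8, p_0 = 8*1 + 0 = 8, q_0 = 8*0 + 1 = 1.
  i=1: a_1=1, p_1 = 1*8 + 1 = 9, q_1 = 1*1 + 0 = 1.
  i=2: a_2=1, p_2 = 1*9 + 8 = 17, q_2 = 1*1 + 1 = 2.
  i=3: a_3=17, p_3 = 17*17 + 9 = 298, q_3 = 17*2 + 1 = 35.
  i=4: a_4=4, p_4 = 4*298 + 17 = 1209, q_4 = 4*35 + 2 = 142.
q_4 = 142 > 62, so the last convergent with denominator <= 62 is p_3/q_3 = 298/35.
The closest fraction with denominator <= 62 is either p_3/q_3 or the intermediate fraction (k*p_3 + p_2)/(k*q_3 + q_2) with the largest k >= 1 whose denominator stays <= 62; these approach x as k grows, and every other convergent or intermediate fraction in range is farther away.
Largest k: floor((62 - q_2)/q_3) = floor((62 - 2)/35) = 1.
That gives (1*298 + 17)/(1*35 + 2) = 315/37.
Compare the errors: |x - 298/35| = |1209*35 - 298*142|/(142*35) = 1/4970, and |x - 315/37| = |1209*37 - 315*142|/(142*37) = 3/5254.
Cross-multiplying, 1*5254 = 5254 < 14910 = 3*4970, so 1/4970 is smaller: the convergent 298/35 is closer to x than 315/37.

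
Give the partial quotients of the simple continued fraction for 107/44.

[2; 2, 3, 6]

Run the Euclidean algorithm on 107 and 44; the successive quotients are the partial quotients a_0, a_1, ... (each step inverts the fractional part left over by the previous one):
  107 = 2*44 + 19, so a_0 = 2.
  44 = 2*19 + 6, so a_1 = 2.
  19 = 3*6 + 1, so a_2 = 3.
  6 = 6*1 + 0, so a_3 = 6.
The remainder reaches 0 after 4 divisions, so the expansion has 4 partial quotients, read off in order.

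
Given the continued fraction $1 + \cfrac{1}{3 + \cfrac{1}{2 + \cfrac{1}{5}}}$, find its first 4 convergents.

1/1, 4/3, 9/7, 49/38

Using the convergent recurrence p_i = a_i*p_{i-1} + p_{i-2}, q_i = a_i*q_{i-1} + q_{i-2} with p_{-2}=0, p_{-1}=1, q_{-2}=1, q_{-1}=0:
  i=0: a_0=1, p_0 = 1*1 + 0 = 1, q_0 = 1*0 + 1 = 1.
  i=1: a_1=3, p_1 = 3*1 + 1 = 4, q_1 = 3*1 + 0 = 3.
  i=2: a_2=2, p_2 = 2*4 + 1 = 9, q_2 = 2*3 + 1 = 7.
  i=3: a_3=5, p_3 = 5*9 + 4 = 49, q_3 = 5*7 + 3 = 38.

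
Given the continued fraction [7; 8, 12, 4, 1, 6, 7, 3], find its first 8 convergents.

Using the convergent recurrence p_i = a_i*p_{i-1} + p_{i-2}, q_i = a_i*q_{i-1} + q_{i-2} with p_{-2}=0, p_{-1}=1, q_{-2}=1, q_{-1}=0:
  i=0: a_0=7, p_0 = 7*1 + 0 = 7, q_0 = 7*0 + 1 = 1.
  i=1: a_1=8, p_1 = 8*7 + 1 = 57, q_1 = 8*1 + 0 = 8.
  i=2: a_2=12, p_2 = 12*57 + 7 = 691, q_2 = 12*8 + 1 = 97.
  i=3: a_3=4, p_3 = 4*691 + 57 = 2821, q_3 = 4*97 + 8 = 396.
  i=4: a_4=1, p_4 = 1*2821 + 691 = 3512, q_4 = 1*396 + 97 = 493.
  i=5: a_5=6, p_5 = 6*3512 + 2821 = 23893, q_5 = 6*493 + 396 = 3354.
  i=6: a_6=7, p_6 = 7*23893 + 3512 = 170763, q_6 = 7*3354 + 493 = 23971.
  i=7: a_7=3, p_7 = 3*170763 + 23893 = 536182, q_7 = 3*23971 + 3354 = 75267.

7/1, 57/8, 691/97, 2821/396, 3512/493, 23893/3354, 170763/23971, 536182/75267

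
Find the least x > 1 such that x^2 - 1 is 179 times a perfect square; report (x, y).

(x, y) = (4190210, 313191)

First expand sqrt(179) as a continued fraction. With x_i = (sqrt(179) + m_i)/d_i and (m_0, d_0) = (0, 1): a_0 = floor(sqrt(179)) = 13, since 13^2 = 169 <= 179 < 196 = 14^2.
Iterate m_{i+1} = d_i*a_i - m_i, d_{i+1} = (179 - m_{i+1}^2)/d_i, a_{i+1} = floor((a_0 + m_{i+1})/d_{i+1}):
  m_1 = 1*13 - 0 = 13, d_1 = (179 - 13^2)/1 = 10/1 = 10, a_1 = floor((13 + 13)/10) = 2.
  m_2 = 10*2 - 13 = 7, d_2 = (179 - 7^2)/10 = 130/10 = 13, a_2 = floor((13 + 7)/13) = 1.
  m_3 = 13*1 - 7 = 6, d_3 = (179 - 6^2)/13 = 143/13 = 11, a_3 = floor((13 + 6)/11) = 1.
  m_4 = 11*1 - 6 = 5, d_4 = (179 - 5^2)/11 = 154/11 = 14, a_4 = floor((13 + 5)/14) = 1.
  m_5 = 14*1 - 5 = 9, d_5 = (179 - 9^2)/14 = 98/14 = 7, a_5 = floor((13 + 9)/7) = 3.
  m_6 = 7*3 - 9 = 12, d_6 = (179 - 12^2)/7 = 35/7 = 5, a_6 = floor((13 + 12)/5) = 5.
  m_7 = 5*5 - 12 = 13, d_7 = (179 - 13^2)/5 = 10/5 = 2, a_7 = floor((13 + 13)/2) = 13.
  m_8 = 2*13 - 13 = 13, d_8 = (179 - 13^2)/2 = 10/2 = 5, a_8 = floor((13 + 13)/5) = 5.
  m_9 = 5*5 - 13 = 12, d_9 = (179 - 12^2)/5 = 35/5 = 7, a_9 = floor((13 + 12)/7) = 3.
  m_10 = 7*3 - 12 = 9, d_10 = (179 - 9^2)/7 = 98/7 = 14, a_10 = floor((13 + 9)/14) = 1.
  m_11 = 14*1 - 9 = 5, d_11 = (179 - 5^2)/14 = 154/14 = 11, a_11 = floor((13 + 5)/11) = 1.
  m_12 = 11*1 - 5 = 6, d_12 = (179 - 6^2)/11 = 143/11 = 13, a_12 = floor((13 + 6)/13) = 1.
  m_13 = 13*1 - 6 = 7, d_13 = (179 - 7^2)/13 = 130/13 = 10, a_13 = floor((13 + 7)/10) = 2.
  m_14 = 10*2 - 7 = 13, d_14 = (179 - 13^2)/10 = 10/10 = 1, a_14 = floor((13 + 13)/1) = 26.
  m_15 = 1*26 - 13 = 13, d_15 = (179 - 13^2)/1 = 10/1 = 10: (m_15, d_15) = (m_1, d_1) = (13, 10), so from here the quotients repeat a_1, ..., a_14; the period length is 14.
So sqrt(179) = [13; (2, 1, 1, 1, 3, 5, 13, 5, 3, 1, 1, 1, 2, 26)] with period length k = 14.
k is even, so the fundamental solution of x^2 - 179y^2 = 1 is (p_{k-1}, q_{k-1}) = (p_13, q_13); compute convergents through index 13.
Convergents (p_i = a_i*p_{i-1} + p_{i-2}, q_i = a_i*q_{i-1} + q_{i-2} with p_{-2}=0, p_{-1}=1, q_{-2}=1, q_{-1}=0):
  i=0: a_0=13, p_0 = 13*1 + 0 = 13, q_0 = 13*0 + 1 = 1.
  i=1: a_1=2, p_1 = 2*13 + 1 = 27, q_1 = 2*1 + 0 = 2.
  i=2: a_2=1, p_2 = 1*27 + 13 = 40, q_2 = 1*2 + 1 = 3.
  i=3: a_3=1, p_3 = 1*40 + 27 = 67, q_3 = 1*3 + 2 = 5.
  i=4: a_4=1, p_4 = 1*67 + 40 = 107, q_4 = 1*5 + 3 = 8.
  i=5: a_5=3, p_5 = 3*107 + 67 = 388, q_5 = 3*8 + 5 = 29.
  i=6: a_6=5, p_6 = 5*388 + 107 = 2047, q_6 = 5*29 + 8 = 153.
  i=7: a_7=13, p_7 = 13*2047 + 388 = 26999, q_7 = 13*153 + 29 = 2018.
  i=8: a_8=5, p_8 = 5*26999 + 2047 = 137042, q_8 = 5*2018 + 153 = 10243.
  i=9: a_9=3, p_9 = 3*137042 + 26999 = 438125, q_9 = 3*10243 + 2018 = 32747.
  i=10: a_10=1, p_10 = 1*438125 + 137042 = 575167, q_10 = 1*32747 + 10243 = 42990.
  i=11: a_11=1, p_11 = 1*575167 + 438125 = 1013292, q_11 = 1*42990 + 32747 = 75737.
  i=12: a_12=1, p_12 = 1*1013292 + 575167 = 1588459, q_12 = 1*75737 + 42990 = 118727.
  i=13: a_13=2, p_13 = 2*1588459 + 1013292 = 4190210, q_13 = 2*118727 + 75737 = 313191.
Check: 4190210^2 - 179*313191^2 = 17557859844100 - 17557859844099 = 1, so (x, y) = (4190210, 313191) solves the equation, and by the theorem it is the least positive solution.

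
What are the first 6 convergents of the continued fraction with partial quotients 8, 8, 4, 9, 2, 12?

8/1, 65/8, 268/33, 2477/305, 5222/643, 65141/8021

Using the convergent recurrence p_i = a_i*p_{i-1} + p_{i-2}, q_i = a_i*q_{i-1} + q_{i-2} with p_{-2}=0, p_{-1}=1, q_{-2}=1, q_{-1}=0:
  i=0: a_0=8, p_0 = 8*1 + 0 = 8, q_0 = 8*0 + 1 = 1.
  i=1: a_1=8, p_1 = 8*8 + 1 = 65, q_1 = 8*1 + 0 = 8.
  i=2: a_2=4, p_2 = 4*65 + 8 = 268, q_2 = 4*8 + 1 = 33.
  i=3: a_3=9, p_3 = 9*268 + 65 = 2477, q_3 = 9*33 + 8 = 305.
  i=4: a_4=2, p_4 = 2*2477 + 268 = 5222, q_4 = 2*305 + 33 = 643.
  i=5: a_5=12, p_5 = 12*5222 + 2477 = 65141, q_5 = 12*643 + 305 = 8021.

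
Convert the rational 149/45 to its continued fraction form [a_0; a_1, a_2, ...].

[3; 3, 4, 1, 2]

Run the Euclidean algorithm on 149 and 45; the successive quotients are the partial quotients a_0, a_1, ... (each step inverts the fractional part left over by the previous one):
  149 = 3*45 + 14, so a_0 = 3.
  45 = 3*14 + 3, so a_1 = 3.
  14 = 4*3 + 2, so a_2 = 4.
  3 = 1*2 + 1, so a_3 = 1.
  2 = 2*1 + 0, so a_4 = 2.
The remainder reaches 0 after 5 divisions, so the expansion has 5 partial quotients, read off in order.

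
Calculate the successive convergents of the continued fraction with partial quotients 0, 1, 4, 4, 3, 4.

Using the convergent recurrence p_i = a_i*p_{i-1} + p_{i-2}, q_i = a_i*q_{i-1} + q_{i-2} with p_{-2}=0, p_{-1}=1, q_{-2}=1, q_{-1}=0:
  i=0: a_0=0, p_0 = 0*1 + 0 = 0, q_0 = 0*0 + 1 = 1.
  i=1: a_1=1, p_1 = 1*0 + 1 = 1, q_1 = 1*1 + 0 = 1.
  i=2: a_2=4, p_2 = 4*1 + 0 = 4, q_2 = 4*1 + 1 = 5.
  i=3: a_3=4, p_3 = 4*4 + 1 = 17, q_3 = 4*5 + 1 = 21.
  i=4: a_4=3, p_4 = 3*17 + 4 = 55, q_4 = 3*21 + 5 = 68.
  i=5: a_5=4, p_5 = 4*55 + 17 = 237, q_5 = 4*68 + 21 = 293.

0/1, 1/1, 4/5, 17/21, 55/68, 237/293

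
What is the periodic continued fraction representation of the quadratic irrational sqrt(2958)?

[54; (2, 1, 1, 2, 1, 1, 2, 108)]

Write x_i = (sqrt(2958) + m_i)/d_i with (m_0, d_0) = (0, 1). a_0 = floor(sqrt(2958)) = 54, since 54^2 = 2916 <= 2958 < 3025 = 55^2.
Iterate m_{i+1} = d_i*a_i - m_i, d_{i+1} = (2958 - m_{i+1}^2)/d_i, a_{i+1} = floor((a_0 + m_{i+1})/d_{i+1}):
  m_1 = 1*54 - 0 = 54, d_1 = (2958 - 54^2)/1 = 42/1 = 42, a_1 = floor((54 + 54)/42) = 2.
  m_2 = 42*2 - 54 = 30, d_2 = (2958 - 30^2)/42 = 2058/42 = 49, a_2 = floor((54 + 30)/49) = 1.
  m_3 = 49*1 - 30 = 19, d_3 = (2958 - 19^2)/49 = 2597/49 = 53, a_3 = floor((54 + 19)/53) = 1.
  m_4 = 53*1 - 19 = 34, d_4 = (2958 - 34^2)/53 = 1802/53 = 34, a_4 = floor((54 + 34)/34) = 2.
  m_5 = 34*2 - 34 = 34, d_5 = (2958 - 34^2)/34 = 1802/34 = 53, a_5 = floor((54 + 34)/53) = 1.
  m_6 = 53*1 - 34 = 19, d_6 = (2958 - 19^2)/53 = 2597/53 = 49, a_6 = floor((54 + 19)/49) = 1.
  m_7 = 49*1 - 19 = 30, d_7 = (2958 - 30^2)/49 = 2058/49 = 42, a_7 = floor((54 + 30)/42) = 2.
  m_8 = 42*2 - 30 = 54, d_8 = (2958 - 54^2)/42 = 42/42 = 1, a_8 = floor((54 + 54)/1) = 108.
  m_9 = 1*108 - 54 = 54, d_9 = (2958 - 54^2)/1 = 42/1 = 42: (m_9, d_9) = (m_1, d_1) = (54, 42), so from here the quotients repeat a_1, ..., a_8; the period length is 8.
Hence the expansion of sqrt(2958) is a_0 = 54 followed by the repeating block 2, 1, 1, 2, 1, 1, 2, 108 (period 8).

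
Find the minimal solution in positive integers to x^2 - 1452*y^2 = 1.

First expand sqrt(1452) as a continued fraction. With x_i = (sqrt(1452) + m_i)/d_i and (m_0, d_0) = (0, 1): a_0 = floor(sqrt(1452)) = 38, since 38^2 = 1444 <= 1452 < 1521 = 39^2.
Iterate m_{i+1} = d_i*a_i - m_i, d_{i+1} = (1452 - m_{i+1}^2)/d_i, a_{i+1} = floor((a_0 + m_{i+1})/d_{i+1}):
  m_1 = 1*38 - 0 = 38, d_1 = (1452 - 38^2)/1 = 8/1 = 8, a_1 = floor((38 + 38)/8) = 9.
  m_2 = 8*9 - 38 = 34, d_2 = (1452 - 34^2)/8 = 296/8 = 37, a_2 = floor((38 + 34)/37) = 1.
  m_3 = 37*1 - 34 = 3, d_3 = (1452 - 3^2)/37 = 1443/37 = 39, a_3 = floor((38 + 3)/39) = 1.
  m_4 = 39*1 - 3 = 36, d_4 = (1452 - 36^2)/39 = 156/39 = 4, a_4 = floor((38 + 36)/4) = 18.
  m_5 = 4*18 - 36 = 36, d_5 = (1452 - 36^2)/4 = 156/4 = 39, a_5 = floor((38 + 36)/39) = 1.
  m_6 = 39*1 - 36 = 3, d_6 = (1452 - 3^2)/39 = 1443/39 = 37, a_6 = floor((38 + 3)/37) = 1.
  m_7 = 37*1 - 3 = 34, d_7 = (1452 - 34^2)/37 = 296/37 = 8, a_7 = floor((38 + 34)/8) = 9.
  m_8 = 8*9 - 34 = 38, d_8 = (1452 - 38^2)/8 = 8/8 = 1, a_8 = floor((38 + 38)/1) = 76.
  m_9 = 1*76 - 38 = 38, d_9 = (1452 - 38^2)/1 = 8/1 = 8: (m_9, d_9) = (m_1, d_1) = (38, 8), so from here the quotients repeat a_1, ..., a_8; the period length is 8.
So sqrt(1452) = [38; (9, 1, 1, 18, 1, 1, 9, 76)] with period length k = 8.
k is even, so the fundamental solution of x^2 - 1452y^2 = 1 is (p_{k-1}, q_{k-1}) = (p_7, q_7); compute convergents through index 7.
Convergents (p_i = a_i*p_{i-1} + p_{i-2}, q_i = a_i*q_{i-1} + q_{i-2} with p_{-2}=0, p_{-1}=1, q_{-2}=1, q_{-1}=0):
  i=0: a_0=38, p_0 = 38*1 + 0 = 38, q_0 = 38*0 + 1 = 1.
  i=1: a_1=9, p_1 = 9*38 + 1 = 343, q_1 = 9*1 + 0 = 9.
  i=2: a_2=1, p_2 = 1*343 + 38 = 381, q_2 = 1*9 + 1 = 10.
  i=3: a_3=1, p_3 = 1*381 + 343 = 724, q_3 = 1*10 + 9 = 19.
  i=4: a_4=18, p_4 = 18*724 + 381 = 13413, q_4 = 18*19 + 10 = 352.
  i=5: a_5=1, p_5 = 1*13413 + 724 = 14137, q_5 = 1*352 + 19 = 371.
  i=6: a_6=1, p_6 = 1*14137 + 13413 = 27550, q_6 = 1*371 + 352 = 723.
  i=7: a_7=9, p_7 = 9*27550 + 14137 = 262087, q_7 = 9*723 + 371 = 6878.
Check: 262087^2 - 1452*6878^2 = 68689595569 - 68689595568 = 1, so (x, y) = (262087, 6878) solves the equation, and by the theorem it is the least positive solution.

(x, y) = (262087, 6878)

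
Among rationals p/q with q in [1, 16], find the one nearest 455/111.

Expand x = 455/111 as a continued fraction with the Euclidean algorithm:
  455 = 4*111 + 11, so a_0 = 4.
  111 = 10*11 + 1, so a_1 = 10.
  11 = 11*1 + 0, so a_2 = 11.
so x = [4; 10, 11].
Convergents (p_i = a_i*p_{i-1} + p_{i-2}, q_i = a_i*q_{i-1} + q_{i-2} with p_{-2}=0, p_{-1}=1, q_{-2}=1, q_{-1}=0), until the denominator exceeds 16:
  i=0: a_0=4, p_0 = 4*1 + 0 = 4, q_0 = 4*0 + 1 = 1.
  i=1: a_1=10, p_1 = 10*4 + 1 = 41, q_1 = 10*1 + 0 = 10.
  i=2: a_2=11, p_2 = 11*41 + 4 = 455, q_2 = 11*10 + 1 = 111.
q_2 = 111 > 16, so the last convergent with denominator <= 16 is p_1/q_1 = 41/10.
The closest fraction with denominator <= 16 is either p_1/q_1 or the intermediate fraction (k*p_1 + p_0)/(k*q_1 + q_0) with the largest k >= 1 whose denominator stays <= 16; these approach x as k grows, and every other convergent or intermediate fraction in range is farther away.
Largest k: floor((16 - q_0)/q_1) = floor((16 - 1)/10) = 1.
That gives (1*41 + 4)/(1*10 + 1) = 45/11.
Compare the errors: |x - 41/10| = |455*10 - 41*111|/(111*10) = 1/1110, and |x - 45/11| = |455*11 - 45*111|/(111*11) = 10/1221.
Cross-multiplying, 1*1221 = 1221 < 11100 = 10*1110, so 1/1110 is smaller: the convergent 41/10 is closer to x than 45/11.

41/10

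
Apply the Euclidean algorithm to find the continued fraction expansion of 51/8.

[6; 2, 1, 2]

Run the Euclidean algorithm on 51 and 8; the successive quotients are the partial quotients a_0, a_1, ... (each step inverts the fractional part left over by the previous one):
  51 = 6*8 + 3, so a_0 = 6.
  8 = 2*3 + 2, so a_1 = 2.
  3 = 1*2 + 1, so a_2 = 1.
  2 = 2*1 + 0, so a_3 = 2.
The remainder reaches 0 after 4 divisions, so the expansion has 4 partial quotients, read off in order.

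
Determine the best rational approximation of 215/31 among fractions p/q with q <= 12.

Expand x = 215/31 as a continued fraction with the Euclidean algorithm:
  215 = 6*31 + 29, so a_0 = 6.
  31 = 1*29 + 2, so a_1 = 1.
  29 = 14*2 + 1, so a_2 = 14.
  2 = 2*1 + 0, so a_3 = 2.
so x = [6; 1, 14, 2].
Convergents (p_i = a_i*p_{i-1} + p_{i-2}, q_i = a_i*q_{i-1} + q_{i-2} with p_{-2}=0, p_{-1}=1, q_{-2}=1, q_{-1}=0), until the denominator exceeds 12:
  i=0: a_0=6, p_0 = 6*1 + 0 = 6, q_0 = 6*0 + 1 = 1.
  i=1: a_1=1, p_1 = 1*6 + 1 = 7, q_1 = 1*1 + 0 = 1.
  i=2: a_2=14, p_2 = 14*7 + 6 = 104, q_2 = 14*1 + 1 = 15.
q_2 = 15 > 12, so the last convergent with denominator <= 12 is p_1/q_1 = 7/1.
The closest fraction with denominator <= 12 is either p_1/q_1 or the intermediate fraction (k*p_1 + p_0)/(k*q_1 + q_0) with the largest k >= 1 whose denominator stays <= 12; these approach x as k grows, and every other convergent or intermediate fraction in range is farther away.
Largest k: floor((12 - q_0)/q_1) = floor((12 - 1)/1) = 11.
That gives (11*7 + 6)/(11*1 + 1) = 83/12.
Compare the errors: |x - 7/1| = |215*1 - 7*31|/(31*1) = 2/31, and |x - 83/12| = |215*12 - 83*31|/(31*12) = 7/372.
Cross-multiplying, 7*31 = 217 < 744 = 2*372, so 7/372 is smaller: the intermediate fraction 83/12 is closer to x than 7/1.

83/12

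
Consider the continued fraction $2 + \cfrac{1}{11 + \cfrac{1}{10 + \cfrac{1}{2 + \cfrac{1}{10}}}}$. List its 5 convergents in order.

Using the convergent recurrence p_i = a_i*p_{i-1} + p_{i-2}, q_i = a_i*q_{i-1} + q_{i-2} with p_{-2}=0, p_{-1}=1, q_{-2}=1, q_{-1}=0:
  i=0: a_0=2, p_0 = 2*1 + 0 = 2, q_0 = 2*0 + 1 = 1.
  i=1: a_1=11, p_1 = 11*2 + 1 = 23, q_1 = 11*1 + 0 = 11.
  i=2: a_2=10, p_2 = 10*23 + 2 = 232, q_2 = 10*11 + 1 = 111.
  i=3: a_3=2, p_3 = 2*232 + 23 = 487, q_3 = 2*111 + 11 = 233.
  i=4: a_4=10, p_4 = 10*487 + 232 = 5102, q_4 = 10*233 + 111 = 2441.

2/1, 23/11, 232/111, 487/233, 5102/2441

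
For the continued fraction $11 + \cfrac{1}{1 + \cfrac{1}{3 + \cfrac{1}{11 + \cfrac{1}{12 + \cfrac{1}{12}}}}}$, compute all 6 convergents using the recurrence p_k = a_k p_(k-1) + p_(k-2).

11/1, 12/1, 47/4, 529/45, 6395/544, 77269/6573

Using the convergent recurrence p_i = a_i*p_{i-1} + p_{i-2}, q_i = a_i*q_{i-1} + q_{i-2} with p_{-2}=0, p_{-1}=1, q_{-2}=1, q_{-1}=0:
  i=0: a_0=11, p_0 = 11*1 + 0 = 11, q_0 = 11*0 + 1 = 1.
  i=1: a_1=1, p_1 = 1*11 + 1 = 12, q_1 = 1*1 + 0 = 1.
  i=2: a_2=3, p_2 = 3*12 + 11 = 47, q_2 = 3*1 + 1 = 4.
  i=3: a_3=11, p_3 = 11*47 + 12 = 529, q_3 = 11*4 + 1 = 45.
  i=4: a_4=12, p_4 = 12*529 + 47 = 6395, q_4 = 12*45 + 4 = 544.
  i=5: a_5=12, p_5 = 12*6395 + 529 = 77269, q_5 = 12*544 + 45 = 6573.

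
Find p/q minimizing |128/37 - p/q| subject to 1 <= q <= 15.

45/13

Expand x = 128/37 as a continued fraction with the Euclidean algorithm:
  128 = 3*37 + 17, so a_0 = 3.
  37 = 2*17 + 3, so a_1 = 2.
  17 = 5*3 + 2, so a_2 = 5.
  3 = 1*2 + 1, so a_3 = 1.
  2 = 2*1 + 0, so a_4 = 2.
so x = [3; 2, 5, 1, 2].
Convergents (p_i = a_i*p_{i-1} + p_{i-2}, q_i = a_i*q_{i-1} + q_{i-2} with p_{-2}=0, p_{-1}=1, q_{-2}=1, q_{-1}=0), until the denominator exceeds 15:
  i=0: a_0=3, p_0 = 3*1 + 0 = 3, q_0 = 3*0 + 1 = 1.
  i=1: a_1=2, p_1 = 2*3 + 1 = 7, q_1 = 2*1 + 0 = 2.
  i=2: a_2=5, p_2 = 5*7 + 3 = 38, q_2 = 5*2 + 1 = 11.
  i=3: a_3=1, p_3 = 1*38 + 7 = 45, q_3 = 1*11 + 2 = 13.
  i=4: a_4=2, p_4 = 2*45 + 38 = 128, q_4 = 2*13 + 11 = 37.
q_4 = 37 > 15, so the last convergent with denominator <= 15 is p_3/q_3 = 45/13.
The closest fraction with denominator <= 15 is either p_3/q_3 or the intermediate fraction (k*p_3 + p_2)/(k*q_3 + q_2) with the largest k >= 1 whose denominator stays <= 15; these approach x as k grows, and every other convergent or intermediate fraction in range is farther away.
Largest k: floor((15 - q_2)/q_3) = floor((15 - 11)/13) = 0.
Since k = 0, no intermediate fraction beyond p_3/q_3 has denominator <= 15, so the convergent 45/13 is the closest (its error is |128*13 - 45*37|/(37*13) = 1/481).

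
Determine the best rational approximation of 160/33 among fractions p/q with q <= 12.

34/7

Expand x = 160/33 as a continued fraction with the Euclidean algorithm:
  160 = 4*33 + 28, so a_0 = 4.
  33 = 1*28 + 5, so a_1 = 1.
  28 = 5*5 + 3, so a_2 = 5.
  5 = 1*3 + 2, so a_3 = 1.
  3 = 1*2 + 1, so a_4 = 1.
  2 = 2*1 + 0, so a_5 = 2.
so x = [4; 1, 5, 1, 1, 2].
Convergents (p_i = a_i*p_{i-1} + p_{i-2}, q_i = a_i*q_{i-1} + q_{i-2} with p_{-2}=0, p_{-1}=1, q_{-2}=1, q_{-1}=0), until the denominator exceeds 12:
  i=0: a_0=4, p_0 = 4*1 + 0 = 4, q_0 = 4*0 + 1 = 1.
  i=1: a_1=1, p_1 = 1*4 + 1 = 5, q_1 = 1*1 + 0 = 1.
  i=2: a_2=5, p_2 = 5*5 + 4 = 29, q_2 = 5*1 + 1 = 6.
  i=3: a_3=1, p_3 = 1*29 + 5 = 34, q_3 = 1*6 + 1 = 7.
  i=4: a_4=1, p_4 = 1*34 + 29 = 63, q_4 = 1*7 + 6 = 13.
q_4 = 13 > 12, so the last convergent with denominator <= 12 is p_3/q_3 = 34/7.
The closest fraction with denominator <= 12 is either p_3/q_3 or the intermediate fraction (k*p_3 + p_2)/(k*q_3 + q_2) with the largest k >= 1 whose denominator stays <= 12; these approach x as k grows, and every other convergent or intermediate fraction in range is farther away.
Largest k: floor((12 - q_2)/q_3) = floor((12 - 6)/7) = 0.
Since k = 0, no intermediate fraction beyond p_3/q_3 has denominator <= 12, so the convergent 34/7 is the closest (its error is |160*7 - 34*33|/(33*7) = 2/231).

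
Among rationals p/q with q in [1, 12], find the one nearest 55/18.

37/12

Expand x = 55/18 as a continued fraction with the Euclidean algorithm:
  55 = 3*18 + 1, so a_0 = 3.
  18 = 18*1 + 0, so a_1 = 18.
so x = [3; 18].
Convergents (p_i = a_i*p_{i-1} + p_{i-2}, q_i = a_i*q_{i-1} + q_{i-2} with p_{-2}=0, p_{-1}=1, q_{-2}=1, q_{-1}=0), until the denominator exceeds 12:
  i=0: a_0=3, p_0 = 3*1 + 0 = 3, q_0 = 3*0 + 1 = 1.
  i=1: a_1=18, p_1 = 18*3 + 1 = 55, q_1 = 18*1 + 0 = 18.
q_1 = 18 > 12, so the last convergent with denominator <= 12 is p_0/q_0 = 3/1.
The closest fraction with denominator <= 12 is either p_0/q_0 or the intermediate fraction (k*p_0 + p_{-1})/(k*q_0 + q_{-1}) with the largest k >= 1 whose denominator stays <= 12; these approach x as k grows, and every other convergent or intermediate fraction in range is farther away.
Largest k: floor((12 - q_{-1})/q_0) = floor((12 - 0)/1) = 12 (using the seeds p_{-1} = 1, q_{-1} = 0).
That gives (12*3 + 1)/(12*1 + 0) = 37/12.
Compare the errors: |x - 3/1| = |55*1 - 3*18|/(18*1) = 1/18, and |x - 37/12| = |55*12 - 37*18|/(18*12) = 6/216.
Cross-multiplying, 6*18 = 108 < 216 = 1*216, so 6/216 is smaller: the intermediate fraction 37/12 is closer to x than 3/1.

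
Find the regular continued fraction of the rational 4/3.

[1; 3]

Run the Euclidean algorithm on 4 and 3; the successive quotients are the partial quotients a_0, a_1, ... (each step inverts the fractional part left over by the previous one):
  4 = 1*3 + 1, so a_0 = 1.
  3 = 3*1 + 0, so a_1 = 3.
The remainder reaches 0 after 2 divisions, so the expansion has 2 partial quotients, read off in order.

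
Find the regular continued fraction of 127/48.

Run the Euclidean algorithm on 127 and 48; the successive quotients are the partial quotients a_0, a_1, ... (each step inverts the fractional part left over by the previous one):
  127 = 2*48 + 31, so a_0 = 2.
  48 = 1*31 + 17, so a_1 = 1.
  31 = 1*17 + 14, so a_2 = 1.
  17 = 1*14 + 3, so a_3 = 1.
  14 = 4*3 + 2, so a_4 = 4.
  3 = 1*2 + 1, so a_5 = 1.
  2 = 2*1 + 0, so a_6 = 2.
The remainder reaches 0 after 7 divisions, so the expansion has 7 partial quotients, read off in order.

[2; 1, 1, 1, 4, 1, 2]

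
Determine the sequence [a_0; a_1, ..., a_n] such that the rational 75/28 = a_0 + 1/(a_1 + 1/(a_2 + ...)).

Run the Euclidean algorithm on 75 and 28; the successive quotients are the partial quotients a_0, a_1, ... (each step inverts the fractional part left over by the previous one):
  75 = 2*28 + 19, so a_0 = 2.
  28 = 1*19 + 9, so a_1 = 1.
  19 = 2*9 + 1, so a_2 = 2.
  9 = 9*1 + 0, so a_3 = 9.
The remainder reaches 0 after 4 divisions, so the expansion has 4 partial quotients, read off in order.

[2; 1, 2, 9]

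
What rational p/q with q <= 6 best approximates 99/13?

Expand x = 99/13 as a continued fraction with the Euclidean algorithm:
  99 = 7*13 + 8, so a_0 = 7.
  13 = 1*8 + 5, so a_1 = 1.
  8 = 1*5 + 3, so a_2 = 1.
  5 = 1*3 + 2, so a_3 = 1.
  3 = 1*2 + 1, so a_4 = 1.
  2 = 2*1 + 0, so a_5 = 2.
so x = [7; 1, 1, 1, 1, 2].
Convergents (p_i = a_i*p_{i-1} + p_{i-2}, q_i = a_i*q_{i-1} + q_{i-2} with p_{-2}=0, p_{-1}=1, q_{-2}=1, q_{-1}=0), until the denominator exceeds 6:
  i=0: a_0=7, p_0 = 7*1 + 0 = 7, q_0 = 7*0 + 1 = 1.
  i=1: a_1=1, p_1 = 1*7 + 1 = 8, q_1 = 1*1 + 0 = 1.
  i=2: a_2=1, p_2 = 1*8 + 7 = 15, q_2 = 1*1 + 1 = 2.
  i=3: a_3=1, p_3 = 1*15 + 8 = 23, q_3 = 1*2 + 1 = 3.
  i=4: a_4=1, p_4 = 1*23 + 15 = 38, q_4 = 1*3 + 2 = 5.
  i=5: a_5=2, p_5 = 2*38 + 23 = 99, q_5 = 2*5 + 3 = 13.
q_5 = 13 > 6, so the last convergent with denominator <= 6 is p_4/q_4 = 38/5.
The closest fraction with denominator <= 6 is either p_4/q_4 or the intermediate fraction (k*p_4 + p_3)/(k*q_4 + q_3) with the largest k >= 1 whose denominator stays <= 6; these approach x as k grows, and every other convergent or intermediate fraction in range is farther away.
Largest k: floor((6 - q_3)/q_4) = floor((6 - 3)/5) = 0.
Since k = 0, no intermediate fraction beyond p_4/q_4 has denominator <= 6, so the convergent 38/5 is the closest (its error is |99*5 - 38*13|/(13*5) = 1/65).

38/5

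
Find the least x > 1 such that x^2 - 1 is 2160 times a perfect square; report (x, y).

First expand sqrt(2160) as a continued fraction. With x_i = (sqrt(2160) + m_i)/d_i and (m_0, d_0) = (0, 1): a_0 = floor(sqrt(2160)) = 46, since 46^2 = 2116 <= 2160 < 2209 = 47^2.
Iterate m_{i+1} = d_i*a_i - m_i, d_{i+1} = (2160 - m_{i+1}^2)/d_i, a_{i+1} = floor((a_0 + m_{i+1})/d_{i+1}):
  m_1 = 1*46 - 0 = 46, d_1 = (2160 - 46^2)/1 = 44/1 = 44, a_1 = floor((46 + 46)/44) = 2.
  m_2 = 44*2 - 46 = 42, d_2 = (2160 - 42^2)/44 = 396/44 = 9, a_2 = floor((46 + 42)/9) = 9.
  m_3 = 9*9 - 42 = 39, d_3 = (2160 - 39^2)/9 = 639/9 = 71, a_3 = floor((46 + 39)/71) = 1.
  m_4 = 71*1 - 39 = 32, d_4 = (2160 - 32^2)/71 = 1136/71 = 16, a_4 = floor((46 + 32)/16) = 4.
  m_5 = 16*4 - 32 = 32, d_5 = (2160 - 32^2)/16 = 1136/16 = 71, a_5 = floor((46 + 32)/71) = 1.
  m_6 = 71*1 - 32 = 39, d_6 = (2160 - 39^2)/71 = 639/71 = 9, a_6 = floor((46 + 39)/9) = 9.
  m_7 = 9*9 - 39 = 42, d_7 = (2160 - 42^2)/9 = 396/9 = 44, a_7 = floor((46 + 42)/44) = 2.
  m_8 = 44*2 - 42 = 46, d_8 = (2160 - 46^2)/44 = 44/44 = 1, a_8 = floor((46 + 46)/1) = 92.
  m_9 = 1*92 - 46 = 46, d_9 = (2160 - 46^2)/1 = 44/1 = 44: (m_9, d_9) = (m_1, d_1) = (46, 44), so from here the quotients repeat a_1, ..., a_8; the period length is 8.
So sqrt(2160) = [46; (2, 9, 1, 4, 1, 9, 2, 92)] with period length k = 8.
k is even, so the fundamental solution of x^2 - 2160y^2 = 1 is (p_{k-1}, q_{k-1}) = (p_7, q_7); compute convergents through index 7.
Convergents (p_i = a_i*p_{i-1} + p_{i-2}, q_i = a_i*q_{i-1} + q_{i-2} with p_{-2}=0, p_{-1}=1, q_{-2}=1, q_{-1}=0):
  i=0: a_0=46, p_0 = 46*1 + 0 = 46, q_0 = 46*0 + 1 = 1.
  i=1: a_1=2, p_1 = 2*46 + 1 = 93, q_1 = 2*1 + 0 = 2.
  i=2: a_2=9, p_2 = 9*93 + 46 = 883, q_2 = 9*2 + 1 = 19.
  i=3: a_3=1, p_3 = 1*883 + 93 = 976, q_3 = 1*19 + 2 = 21.
  i=4: a_4=4, p_4 = 4*976 + 883 = 4787, q_4 = 4*21 + 19 = 103.
  i=5: a_5=1, p_5 = 1*4787 + 976 = 5763, q_5 = 1*103 + 21 = 124.
  i=6: a_6=9, p_6 = 9*5763 + 4787 = 56654, q_6 = 9*124 + 103 = 1219.
  i=7: a_7=2, p_7 = 2*56654 + 5763 = 119071, q_7 = 2*1219 + 124 = 2562.
Check: 119071^2 - 2160*2562^2 = 14177903041 - 14177903040 = 1, so (x, y) = (119071, 2562) solves the equation, and by the theorem it is the least positive solution.

(x, y) = (119071, 2562)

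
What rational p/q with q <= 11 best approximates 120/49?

Expand x = 120/49 as a continued fraction with the Euclidean algorithm:
  120 = 2*49 + 22, so a_0 = 2.
  49 = 2*22 + 5, so a_1 = 2.
  22 = 4*5 + 2, so a_2 = 4.
  5 = 2*2 + 1, so a_3 = 2.
  2 = 2*1 + 0, so a_4 = 2.
so x = [2; 2, 4, 2, 2].
Convergents (p_i = a_i*p_{i-1} + p_{i-2}, q_i = a_i*q_{i-1} + q_{i-2} with p_{-2}=0, p_{-1}=1, q_{-2}=1, q_{-1}=0), until the denominator exceeds 11:
  i=0: a_0=2, p_0 = 2*1 + 0 = 2, q_0 = 2*0 + 1 = 1.
  i=1: a_1=2, p_1 = 2*2 + 1 = 5, q_1 = 2*1 + 0 = 2.
  i=2: a_2=4, p_2 = 4*5 + 2 = 22, q_2 = 4*2 + 1 = 9.
  i=3: a_3=2, p_3 = 2*22 + 5 = 49, q_3 = 2*9 + 2 = 20.
q_3 = 20 > 11, so the last convergent with denominator <= 11 is p_2/q_2 = 22/9.
The closest fraction with denominator <= 11 is either p_2/q_2 or the intermediate fraction (k*p_2 + p_1)/(k*q_2 + q_1) with the largest k >= 1 whose denominator stays <= 11; these approach x as k grows, and every other convergent or intermediate fraction in range is farther away.
Largest k: floor((11 - q_1)/q_2) = floor((11 - 2)/9) = 1.
That gives (1*22 + 5)/(1*9 + 2) = 27/11.
Compare the errors: |x - 22/9| = |120*9 - 22*49|/(49*9) = 2/441, and |x - 27/11| = |120*11 - 27*49|/(49*11) = 3/539.
Cross-multiplying, 2*539 = 1078 < 1323 = 3*441, so 2/441 is smaller: the convergent 22/9 is closer to x than 27/11.

22/9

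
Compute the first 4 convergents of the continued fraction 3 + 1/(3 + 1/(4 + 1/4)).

Using the convergent recurrence p_i = a_i*p_{i-1} + p_{i-2}, q_i = a_i*q_{i-1} + q_{i-2} with p_{-2}=0, p_{-1}=1, q_{-2}=1, q_{-1}=0:
  i=0: a_0=3, p_0 = 3*1 + 0 = 3, q_0 = 3*0 + 1 = 1.
  i=1: a_1=3, p_1 = 3*3 + 1 = 10, q_1 = 3*1 + 0 = 3.
  i=2: a_2=4, p_2 = 4*10 + 3 = 43, q_2 = 4*3 + 1 = 13.
  i=3: a_3=4, p_3 = 4*43 + 10 = 182, q_3 = 4*13 + 3 = 55.

3/1, 10/3, 43/13, 182/55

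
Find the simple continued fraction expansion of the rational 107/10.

[10; 1, 2, 3]

Run the Euclidean algorithm on 107 and 10; the successive quotients are the partial quotients a_0, a_1, ... (each step inverts the fractional part left over by the previous one):
  107 = 10*10 + 7, so a_0 = 10.
  10 = 1*7 + 3, so a_1 = 1.
  7 = 2*3 + 1, so a_2 = 2.
  3 = 3*1 + 0, so a_3 = 3.
The remainder reaches 0 after 4 divisions, so the expansion has 4 partial quotients, read off in order.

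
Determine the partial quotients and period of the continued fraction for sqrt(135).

Write x_i = (sqrt(135) + m_i)/d_i with (m_0, d_0) = (0, 1). a_0 = floor(sqrt(135)) = 11, since 11^2 = 121 <= 135 < 144 = 12^2.
Iterate m_{i+1} = d_i*a_i - m_i, d_{i+1} = (135 - m_{i+1}^2)/d_i, a_{i+1} = floor((a_0 + m_{i+1})/d_{i+1}):
  m_1 = 1*11 - 0 = 11, d_1 = (135 - 11^2)/1 = 14/1 = 14, a_1 = floor((11 + 11)/14) = 1.
  m_2 = 14*1 - 11 = 3, d_2 = (135 - 3^2)/14 = 126/14 = 9, a_2 = floor((11 + 3)/9) = 1.
  m_3 = 9*1 - 3 = 6, d_3 = (135 - 6^2)/9 = 99/9 = 11, a_3 = floor((11 + 6)/11) = 1.
  m_4 = 11*1 - 6 = 5, d_4 = (135 - 5^2)/11 = 110/11 = 10, a_4 = floor((11 + 5)/10) = 1.
  m_5 = 10*1 - 5 = 5, d_5 = (135 - 5^2)/10 = 110/10 = 11, a_5 = floor((11 + 5)/11) = 1.
  m_6 = 11*1 - 5 = 6, d_6 = (135 - 6^2)/11 = 99/11 = 9, a_6 = floor((11 + 6)/9) = 1.
  m_7 = 9*1 - 6 = 3, d_7 = (135 - 3^2)/9 = 126/9 = 14, a_7 = floor((11 + 3)/14) = 1.
  m_8 = 14*1 - 3 = 11, d_8 = (135 - 11^2)/14 = 14/14 = 1, a_8 = floor((11 + 11)/1) = 22.
  m_9 = 1*22 - 11 = 11, d_9 = (135 - 11^2)/1 = 14/1 = 14: (m_9, d_9) = (m_1, d_1) = (11, 14), so from here the quotients repeat a_1, ..., a_8; the period length is 8.
Hence the expansion of sqrt(135) is a_0 = 11 followed by the repeating block 1, 1, 1, 1, 1, 1, 1, 22 (period 8).

[11; (1, 1, 1, 1, 1, 1, 1, 22)]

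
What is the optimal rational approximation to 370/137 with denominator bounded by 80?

208/77

Expand x = 370/137 as a continued fraction with the Euclidean algorithm:
  370 = 2*137 + 96, so a_0 = 2.
  137 = 1*96 + 41, so a_1 = 1.
  96 = 2*41 + 14, so a_2 = 2.
  41 = 2*14 + 13, so a_3 = 2.
  14 = 1*13 + 1, so a_4 = 1.
  13 = 13*1 + 0, so a_5 = 13.
so x = [2; 1, 2, 2, 1, 13].
Convergents (p_i = a_i*p_{i-1} + p_{i-2}, q_i = a_i*q_{i-1} + q_{i-2} with p_{-2}=0, p_{-1}=1, q_{-2}=1, q_{-1}=0), until the denominator exceeds 80:
  i=0: a_0=2, p_0 = 2*1 + 0 = 2, q_0 = 2*0 + 1 = 1.
  i=1: a_1=1, p_1 = 1*2 + 1 = 3, q_1 = 1*1 + 0 = 1.
  i=2: a_2=2, p_2 = 2*3 + 2 = 8, q_2 = 2*1 + 1 = 3.
  i=3: a_3=2, p_3 = 2*8 + 3 = 19, q_3 = 2*3 + 1 = 7.
  i=4: a_4=1, p_4 = 1*19 + 8 = 27, q_4 = 1*7 + 3 = 10.
  i=5: a_5=13, p_5 = 13*27 + 19 = 370, q_5 = 13*10 + 7 = 137.
q_5 = 137 > 80, so the last convergent with denominator <= 80 is p_4/q_4 = 27/10.
The closest fraction with denominator <= 80 is either p_4/q_4 or the intermediate fraction (k*p_4 + p_3)/(k*q_4 + q_3) with the largest k >= 1 whose denominator stays <= 80; these approach x as k grows, and every other convergent or intermediate fraction in range is farther away.
Largest k: floor((80 - q_3)/q_4) = floor((80 - 7)/10) = 7.
That gives (7*27 + 19)/(7*10 + 7) = 208/77.
Compare the errors: |x - 27/10| = |370*10 - 27*137|/(137*10) = 1/1370, and |x - 208/77| = |370*77 - 208*137|/(137*77) = 6/10549.
Cross-multiplying, 6*1370 = 8220 < 10549 = 1*10549, so 6/10549 is smaller: the intermediate fraction 208/77 is closer to x than 27/10.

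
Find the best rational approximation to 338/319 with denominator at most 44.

18/17

Expand x = 338/319 as a continued fraction with the Euclidean algorithm:
  338 = 1*319 + 19, so a_0 = 1.
  319 = 16*19 + 15, so a_1 = 16.
  19 = 1*15 + 4, so a_2 = 1.
  15 = 3*4 + 3, so a_3 = 3.
  4 = 1*3 + 1, so a_4 = 1.
  3 = 3*1 + 0, so a_5 = 3.
so x = [1; 16, 1, 3, 1, 3].
Convergents (p_i = a_i*p_{i-1} + p_{i-2}, q_i = a_i*q_{i-1} + q_{i-2} with p_{-2}=0, p_{-1}=1, q_{-2}=1, q_{-1}=0), until the denominator exceeds 44:
  i=0: a_0=1, p_0 = 1*1 + 0 = 1, q_0 = 1*0 + 1 = 1.
  i=1: a_1=16, p_1 = 16*1 + 1 = 17, q_1 = 16*1 + 0 = 16.
  i=2: a_2=1, p_2 = 1*17 + 1 = 18, q_2 = 1*16 + 1 = 17.
  i=3: a_3=3, p_3 = 3*18 + 17 = 71, q_3 = 3*17 + 16 = 67.
q_3 = 67 > 44, so the last convergent with denominator <= 44 is p_2/q_2 = 18/17.
The closest fraction with denominator <= 44 is either p_2/q_2 or the intermediate fraction (k*p_2 + p_1)/(k*q_2 + q_1) with the largest k >= 1 whose denominator stays <= 44; these approach x as k grows, and every other convergent or intermediate fraction in range is farther away.
Largest k: floor((44 - q_1)/q_2) = floor((44 - 16)/17) = 1.
That gives (1*18 + 17)/(1*17 + 16) = 35/33.
Compare the errors: |x - 18/17| = |338*17 - 18*319|/(319*17) = 4/5423, and |x - 35/33| = |338*33 - 35*319|/(319*33) = 11/10527.
Cross-multiplying, 4*10527 = 42108 < 59653 = 11*5423, so 4/5423 is smaller: the convergent 18/17 is closer to x than 35/33.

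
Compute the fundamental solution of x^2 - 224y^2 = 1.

(x, y) = (15, 1)

First expand sqrt(224) as a continued fraction. With x_i = (sqrt(224) + m_i)/d_i and (m_0, d_0) = (0, 1): a_0 = floor(sqrt(224)) = 14, since 14^2 = 196 <= 224 < 225 = 15^2.
Iterate m_{i+1} = d_i*a_i - m_i, d_{i+1} = (224 - m_{i+1}^2)/d_i, a_{i+1} = floor((a_0 + m_{i+1})/d_{i+1}):
  m_1 = 1*14 - 0 = 14, d_1 = (224 - 14^2)/1 = 28/1 = 28, a_1 = floor((14 + 14)/28) = 1.
  m_2 = 28*1 - 14 = 14, d_2 = (224 - 14^2)/28 = 28/28 = 1, a_2 = floor((14 + 14)/1) = 28.
  m_3 = 1*28 - 14 = 14, d_3 = (224 - 14^2)/1 = 28/1 = 28: (m_3, d_3) = (m_1, d_1) = (14, 28), so from here the quotients repeat a_1, a_2; the period length is 2.
So sqrt(224) = [14; (1, 28)] with period length k = 2.
k is even, so the fundamental solution of x^2 - 224y^2 = 1 is (p_{k-1}, q_{k-1}) = (p_1, q_1); compute convergents through index 1.
Convergents (p_i = a_i*p_{i-1} + p_{i-2}, q_i = a_i*q_{i-1} + q_{i-2} with p_{-2}=0, p_{-1}=1, q_{-2}=1, q_{-1}=0):
  i=0: a_0=14, p_0 = 14*1 + 0 = 14, q_0 = 14*0 + 1 = 1.
  i=1: a_1=1, p_1 = 1*14 + 1 = 15, q_1 = 1*1 + 0 = 1.
Check: 15^2 - 224*1^2 = 225 - 224 = 1, so (x, y) = (15, 1) solves the equation, and by the theorem it is the least positive solution.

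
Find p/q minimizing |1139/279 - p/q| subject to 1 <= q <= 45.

49/12

Expand x = 1139/279 as a continued fraction with the Euclidean algorithm:
  1139 = 4*279 + 23, so a_0 = 4.
  279 = 12*23 + 3, so a_1 = 12.
  23 = 7*3 + 2, so a_2 = 7.
  3 = 1*2 + 1, so a_3 = 1.
  2 = 2*1 + 0, so a_4 = 2.
so x = [4; 12, 7, 1, 2].
Convergents (p_i = a_i*p_{i-1} + p_{i-2}, q_i = a_i*q_{i-1} + q_{i-2} with p_{-2}=0, p_{-1}=1, q_{-2}=1, q_{-1}=0), until the denominator exceeds 45:
  i=0: a_0=4, p_0 = 4*1 + 0 = 4, q_0 = 4*0 + 1 = 1.
  i=1: a_1=12, p_1 = 12*4 + 1 = 49, q_1 = 12*1 + 0 = 12.
  i=2: a_2=7, p_2 = 7*49 + 4 = 347, q_2 = 7*12 + 1 = 85.
q_2 = 85 > 45, so the last convergent with denominator <= 45 is p_1/q_1 = 49/12.
The closest fraction with denominator <= 45 is either p_1/q_1 or the intermediate fraction (k*p_1 + p_0)/(k*q_1 + q_0) with the largest k >= 1 whose denominator stays <= 45; these approach x as k grows, and every other convergent or intermediate fraction in range is farther away.
Largest k: floor((45 - q_0)/q_1) = floor((45 - 1)/12) = 3.
That gives (3*49 + 4)/(3*12 + 1) = 151/37.
Compare the errors: |x - 49/12| = |1139*12 - 49*279|/(279*12) = 3/3348, and |x - 151/37| = |1139*37 - 151*279|/(279*37) = 14/10323.
Cross-multiplying, 3*10323 = 30969 < 46872 = 14*3348, so 3/3348 is smaller: the convergent 49/12 is closer to x than 151/37.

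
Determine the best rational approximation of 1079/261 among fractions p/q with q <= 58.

215/52

Expand x = 1079/261 as a continued fraction with the Euclidean algorithm:
  1079 = 4*261 + 35, so a_0 = 4.
  261 = 7*35 + 16, so a_1 = 7.
  35 = 2*16 + 3, so a_2 = 2.
  16 = 5*3 + 1, so a_3 = 5.
  3 = 3*1 + 0, so a_4 = 3.
so x = [4; 7, 2, 5, 3].
Convergents (p_i = a_i*p_{i-1} + p_{i-2}, q_i = a_i*q_{i-1} + q_{i-2} with p_{-2}=0, p_{-1}=1, q_{-2}=1, q_{-1}=0), until the denominator exceeds 58:
  i=0: a_0=4, p_0 = 4*1 + 0 = 4, q_0 = 4*0 + 1 = 1.
  i=1: a_1=7, p_1 = 7*4 + 1 = 29, q_1 = 7*1 + 0 = 7.
  i=2: a_2=2, p_2 = 2*29 + 4 = 62, q_2 = 2*7 + 1 = 15.
  i=3: a_3=5, p_3 = 5*62 + 29 = 339, q_3 = 5*15 + 7 = 82.
q_3 = 82 > 58, so the last convergent with denominator <= 58 is p_2/q_2 = 62/15.
The closest fraction with denominator <= 58 is either p_2/q_2 or the intermediate fraction (k*p_2 + p_1)/(k*q_2 + q_1) with the largest k >= 1 whose denominator stays <= 58; these approach x as k grows, and every other convergent or intermediate fraction in range is farther away.
Largest k: floor((58 - q_1)/q_2) = floor((58 - 7)/15) = 3.
That gives (3*62 + 29)/(3*15 + 7) = 215/52.
Compare the errors: |x - 62/15| = |1079*15 - 62*261|/(261*15) = 3/3915, and |x - 215/52| = |1079*52 - 215*261|/(261*52) = 7/13572.
Cross-multiplying, 7*3915 = 27405 < 40716 = 3*13572, so 7/13572 is smaller: the intermediate fraction 215/52 is closer to x than 62/15.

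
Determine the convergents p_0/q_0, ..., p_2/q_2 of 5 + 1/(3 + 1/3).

5/1, 16/3, 53/10

Using the convergent recurrence p_i = a_i*p_{i-1} + p_{i-2}, q_i = a_i*q_{i-1} + q_{i-2} with p_{-2}=0, p_{-1}=1, q_{-2}=1, q_{-1}=0:
  i=0: a_0=5, p_0 = 5*1 + 0 = 5, q_0 = 5*0 + 1 = 1.
  i=1: a_1=3, p_1 = 3*5 + 1 = 16, q_1 = 3*1 + 0 = 3.
  i=2: a_2=3, p_2 = 3*16 + 5 = 53, q_2 = 3*3 + 1 = 10.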